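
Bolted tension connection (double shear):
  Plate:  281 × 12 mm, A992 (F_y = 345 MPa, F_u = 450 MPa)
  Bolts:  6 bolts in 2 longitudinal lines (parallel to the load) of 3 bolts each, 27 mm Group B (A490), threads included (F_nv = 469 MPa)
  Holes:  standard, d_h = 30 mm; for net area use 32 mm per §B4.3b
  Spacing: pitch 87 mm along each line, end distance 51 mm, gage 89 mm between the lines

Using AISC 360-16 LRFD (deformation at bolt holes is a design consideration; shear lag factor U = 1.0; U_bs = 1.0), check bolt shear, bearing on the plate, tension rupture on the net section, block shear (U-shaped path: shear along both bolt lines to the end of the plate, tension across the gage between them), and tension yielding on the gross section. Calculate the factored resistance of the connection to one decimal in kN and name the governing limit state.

Bolt shear: A_b = π(27)²/4 = 572.56 mm². φR_n = 0.75 × 469 × 572.56 × 6 × 2 = 2416.8 kN.
Bearing (12 mm plate, F_u = 450 MPa): end bolts L_c = 51 − 30/2 = 36, R_n = min(1.2×36×12×450, 2.4×27×12×450) = 233.28 kN/bolt; interior L_c = 87 − 30 = 57, R_n = 349.92 kN/bolt. φR_n = 0.75 × (2×233.28 + 4×349.92) = 1399.7 kN.
Tension rupture (net): A_n = (281 − 2×32)×12 = 2604 mm² (U = 1.0, A_e = A_n). φR_n = 0.75 × 450 × 2604 = 878.9 kN.
Block shear: shear path 2×[51+2×87] = 2×225 mm, A_gv = 5400, A_nv = 2×(225 − 2.5×32)×12 = 3480 mm²; tension across gage: (89 − 1×32)×12 = 684 mm². R_n = min(0.6×450×3480, 0.6×345×5400) + 1.0×450×684 = min(939.6, 1117.8) + 307.8 = 1247.4 kN. φR_n = 0.75 × 1247.4 = 935.6 kN.
Tension yield (gross): A_g = 281×12 = 3372 mm². φR_n = 0.90 × 345 × 3372 = 1047.0 kN.
Governing: min(2416.8, 1399.7, 878.9, 935.6, 1047.0) = 878.9 kN → net-section rupture.

878.9 kN (net-section rupture governs)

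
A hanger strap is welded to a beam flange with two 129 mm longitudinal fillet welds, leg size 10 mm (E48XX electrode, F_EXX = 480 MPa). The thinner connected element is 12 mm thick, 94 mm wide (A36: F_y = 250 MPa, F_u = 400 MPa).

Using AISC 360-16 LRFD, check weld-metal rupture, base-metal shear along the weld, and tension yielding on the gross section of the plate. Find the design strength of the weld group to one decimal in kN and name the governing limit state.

Weld metal: throat = 0.707×10 = 7.07 mm, L = 2×129 = 258 mm. φR_n = 0.75 × 0.6 × 480 × 7.07 × 258 = 394.0 kN.
Base metal shear (12 mm plate): yield φR_n = 1.0×0.6×250×12×258 = 464.4 kN; rupture φR_n = 0.75×0.6×400×12×258 = 557.3 kN; take 464.4 kN (yield).
Tension yield (gross): A_g = 94×12 = 1128 mm². φR_n = 0.90 × 250 × 1128 = 253.8 kN.
Governing: min(394.0, 464.4, 253.8) = 253.8 kN → gross-section yield.

253.8 kN (gross-section yield governs)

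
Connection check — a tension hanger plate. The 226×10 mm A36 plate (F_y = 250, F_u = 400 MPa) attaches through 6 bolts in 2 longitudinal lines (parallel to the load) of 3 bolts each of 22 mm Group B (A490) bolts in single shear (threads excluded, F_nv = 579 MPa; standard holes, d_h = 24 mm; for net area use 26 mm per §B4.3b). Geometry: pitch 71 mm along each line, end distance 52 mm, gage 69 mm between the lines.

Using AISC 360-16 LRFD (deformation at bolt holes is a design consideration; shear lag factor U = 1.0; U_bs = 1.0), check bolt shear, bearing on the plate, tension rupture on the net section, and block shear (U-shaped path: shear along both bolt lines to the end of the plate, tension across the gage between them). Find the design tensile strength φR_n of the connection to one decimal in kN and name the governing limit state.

522.0 kN (net-section rupture governs)

Bolt shear: A_b = π(22)²/4 = 380.13 mm². φR_n = 0.75 × 579 × 380.13 × 6 × 1 = 990.4 kN.
Bearing (10 mm plate, F_u = 400 MPa): end bolts L_c = 52 − 24/2 = 40, R_n = min(1.2×40×10×400, 2.4×22×10×400) = 192 kN/bolt; interior L_c = 71 − 24 = 47, R_n = 211.2 kN/bolt. φR_n = 0.75 × (2×192 + 4×211.2) = 921.6 kN.
Tension rupture (net): A_n = (226 − 2×26)×10 = 1740 mm² (U = 1.0, A_e = A_n). φR_n = 0.75 × 400 × 1740 = 522.0 kN.
Block shear: shear path 2×[52+2×71] = 2×194 mm, A_gv = 3880, A_nv = 2×(194 − 2.5×26)×10 = 2580 mm²; tension across gage: (69 − 1×26)×10 = 430 mm². R_n = min(0.6×400×2580, 0.6×250×3880) + 1.0×400×430 = min(619.2, 582) + 172 = 754 kN. φR_n = 0.75 × 754 = 565.5 kN.
Governing: min(990.4, 921.6, 522.0, 565.5) = 522.0 kN → net-section rupture.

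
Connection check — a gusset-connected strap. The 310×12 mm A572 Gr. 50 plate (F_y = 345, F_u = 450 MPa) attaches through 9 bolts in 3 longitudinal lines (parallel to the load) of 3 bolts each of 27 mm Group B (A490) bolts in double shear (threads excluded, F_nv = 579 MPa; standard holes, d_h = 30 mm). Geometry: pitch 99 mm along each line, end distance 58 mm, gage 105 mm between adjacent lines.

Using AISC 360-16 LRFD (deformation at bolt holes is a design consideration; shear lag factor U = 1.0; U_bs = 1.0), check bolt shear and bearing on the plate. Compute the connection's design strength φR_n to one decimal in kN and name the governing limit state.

Bolt shear: A_b = π(27)²/4 = 572.56 mm². φR_n = 0.75 × 579 × 572.56 × 9 × 2 = 4475.4 kN.
Bearing (12 mm plate, F_u = 450 MPa): end bolts L_c = 58 − 30/2 = 43, R_n = min(1.2×43×12×450, 2.4×27×12×450) = 278.64 kN/bolt; interior L_c = 99 − 30 = 69, R_n = 349.92 kN/bolt. φR_n = 0.75 × (3×278.64 + 6×349.92) = 2201.6 kN.
Governing: min(4475.4, 2201.6) = 2201.6 kN → bearing.

2201.6 kN (bearing governs)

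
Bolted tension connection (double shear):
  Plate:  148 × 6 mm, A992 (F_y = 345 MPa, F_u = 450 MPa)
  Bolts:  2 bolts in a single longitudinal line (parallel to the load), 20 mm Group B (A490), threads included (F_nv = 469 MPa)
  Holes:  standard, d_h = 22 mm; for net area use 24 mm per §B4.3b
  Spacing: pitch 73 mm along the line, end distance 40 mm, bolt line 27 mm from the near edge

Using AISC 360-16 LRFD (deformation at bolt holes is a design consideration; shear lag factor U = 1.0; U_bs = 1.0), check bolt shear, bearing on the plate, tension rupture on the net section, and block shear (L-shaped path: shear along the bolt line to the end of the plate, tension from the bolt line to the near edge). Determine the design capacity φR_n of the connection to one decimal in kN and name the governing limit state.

Bolt shear: A_b = π(20)²/4 = 314.16 mm². φR_n = 0.75 × 469 × 314.16 × 2 × 2 = 442.0 kN.
Bearing (6 mm plate, F_u = 450 MPa): end bolts L_c = 40 − 22/2 = 29, R_n = min(1.2×29×6×450, 2.4×20×6×450) = 93.96 kN/bolt; interior L_c = 73 − 22 = 51, R_n = 129.6 kN/bolt. φR_n = 0.75 × (1×93.96 + 1×129.6) = 167.7 kN.
Tension rupture (net): A_n = (148 − 1×24)×6 = 744 mm² (U = 1.0, A_e = A_n). φR_n = 0.75 × 450 × 744 = 251.1 kN.
Block shear: shear path 1×[40+1×73] = 1×113 mm, A_gv = 678, A_nv = 1×(113 − 1.5×24)×6 = 462 mm²; tension to near edge: (27 − 0.5×24)×6 = 90 mm². R_n = min(0.6×450×462, 0.6×345×678) + 1.0×450×90 = min(124.74, 140.35) + 40.5 = 165.24 kN. φR_n = 0.75 × 165.24 = 123.9 kN.
Governing: min(442.0, 167.7, 251.1, 123.9) = 123.9 kN → block shear.

123.9 kN (block shear governs)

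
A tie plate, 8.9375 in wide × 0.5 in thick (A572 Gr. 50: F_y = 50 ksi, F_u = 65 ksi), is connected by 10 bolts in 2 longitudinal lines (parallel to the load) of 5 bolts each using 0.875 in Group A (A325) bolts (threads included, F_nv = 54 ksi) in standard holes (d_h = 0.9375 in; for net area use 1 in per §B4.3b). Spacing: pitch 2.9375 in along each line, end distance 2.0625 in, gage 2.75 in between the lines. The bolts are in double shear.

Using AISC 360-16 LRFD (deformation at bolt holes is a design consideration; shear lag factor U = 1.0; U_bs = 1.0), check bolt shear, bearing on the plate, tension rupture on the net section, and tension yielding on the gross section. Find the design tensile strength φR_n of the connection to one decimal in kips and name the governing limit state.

169.1 kips (net-section rupture governs)

Bolt shear: A_b = π(0.875)²/4 = 0.60132 in². φR_n = 0.75 × 54 × 0.60132 × 10 × 2 = 487.1 kips.
Bearing (0.5 in plate, F_u = 65 ksi): end bolts L_c = 2.0625 − 0.9375/2 = 1.59375, R_n = min(1.2×1.59375×0.5×65, 2.4×0.875×0.5×65) = 62.156 kips/bolt; interior L_c = 2.9375 − 0.9375 = 2, R_n = 68.25 kips/bolt. φR_n = 0.75 × (2×62.156 + 8×68.25) = 502.7 kips.
Tension rupture (net): A_n = (8.9375 − 2×1)×0.5 = 3.4688 in² (U = 1.0, A_e = A_n). φR_n = 0.75 × 65 × 3.4688 = 169.1 kips.
Tension yield (gross): A_g = 8.9375×0.5 = 4.4688 in². φR_n = 0.90 × 50 × 4.4688 = 201.1 kips.
Governing: min(487.1, 502.7, 169.1, 201.1) = 169.1 kips → net-section rupture.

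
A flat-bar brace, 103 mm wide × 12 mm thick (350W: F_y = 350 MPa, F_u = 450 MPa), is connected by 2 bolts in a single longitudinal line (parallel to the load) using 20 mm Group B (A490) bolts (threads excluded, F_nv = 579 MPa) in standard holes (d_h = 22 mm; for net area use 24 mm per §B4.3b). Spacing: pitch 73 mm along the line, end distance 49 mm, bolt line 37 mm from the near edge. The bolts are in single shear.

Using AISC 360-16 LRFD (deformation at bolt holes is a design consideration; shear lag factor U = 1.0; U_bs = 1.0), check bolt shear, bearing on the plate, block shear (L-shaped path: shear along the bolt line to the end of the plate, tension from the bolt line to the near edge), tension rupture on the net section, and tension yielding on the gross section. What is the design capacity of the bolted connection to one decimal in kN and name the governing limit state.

272.8 kN (bolt shear governs)

Bolt shear: A_b = π(20)²/4 = 314.16 mm². φR_n = 0.75 × 579 × 314.16 × 2 × 1 = 272.8 kN.
Bearing (12 mm plate, F_u = 450 MPa): end bolts L_c = 49 − 22/2 = 38, R_n = min(1.2×38×12×450, 2.4×20×12×450) = 246.24 kN/bolt; interior L_c = 73 − 22 = 51, R_n = 259.2 kN/bolt. φR_n = 0.75 × (1×246.24 + 1×259.2) = 379.1 kN.
Block shear: shear path 1×[49+1×73] = 1×122 mm, A_gv = 1464, A_nv = 1×(122 − 1.5×24)×12 = 1032 mm²; tension to near edge: (37 − 0.5×24)×12 = 300 mm². R_n = min(0.6×450×1032, 0.6×350×1464) + 1.0×450×300 = min(278.64, 307.44) + 135 = 413.64 kN. φR_n = 0.75 × 413.64 = 310.2 kN.
Tension rupture (net): A_n = (103 − 1×24)×12 = 948 mm² (U = 1.0, A_e = A_n). φR_n = 0.75 × 450 × 948 = 320.0 kN.
Tension yield (gross): A_g = 103×12 = 1236 mm². φR_n = 0.90 × 350 × 1236 = 389.3 kN.
Governing: min(272.8, 379.1, 310.2, 320.0, 389.3) = 272.8 kN → bolt shear.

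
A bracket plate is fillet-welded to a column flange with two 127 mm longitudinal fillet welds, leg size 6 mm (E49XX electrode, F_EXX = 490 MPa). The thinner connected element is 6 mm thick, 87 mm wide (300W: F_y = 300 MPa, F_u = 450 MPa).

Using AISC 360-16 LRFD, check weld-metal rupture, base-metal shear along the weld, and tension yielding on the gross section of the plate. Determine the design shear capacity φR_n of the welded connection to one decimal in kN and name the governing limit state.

140.9 kN (gross-section yield governs)

Weld metal: throat = 0.707×6 = 4.242 mm, L = 2×127 = 254 mm. φR_n = 0.75 × 0.6 × 490 × 4.242 × 254 = 237.6 kN.
Base metal shear (6 mm plate): yield φR_n = 1.0×0.6×300×6×254 = 274.3 kN; rupture φR_n = 0.75×0.6×450×6×254 = 308.6 kN; take 274.3 kN (yield).
Tension yield (gross): A_g = 87×6 = 522 mm². φR_n = 0.90 × 300 × 522 = 140.9 kN.
Governing: min(237.6, 274.3, 140.9) = 140.9 kN → gross-section yield.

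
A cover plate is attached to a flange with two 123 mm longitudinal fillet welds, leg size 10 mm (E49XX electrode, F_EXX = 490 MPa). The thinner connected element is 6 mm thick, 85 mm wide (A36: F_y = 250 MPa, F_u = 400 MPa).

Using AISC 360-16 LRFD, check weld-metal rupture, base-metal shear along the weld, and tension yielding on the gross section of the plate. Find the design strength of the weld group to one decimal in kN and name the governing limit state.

114.8 kN (gross-section yield governs)

Weld metal: throat = 0.707×10 = 7.07 mm, L = 2×123 = 246 mm. φR_n = 0.75 × 0.6 × 490 × 7.07 × 246 = 383.5 kN.
Base metal shear (6 mm plate): yield φR_n = 1.0×0.6×250×6×246 = 221.4 kN; rupture φR_n = 0.75×0.6×400×6×246 = 265.7 kN; take 221.4 kN (yield).
Tension yield (gross): A_g = 85×6 = 510 mm². φR_n = 0.90 × 250 × 510 = 114.8 kN.
Governing: min(383.5, 221.4, 114.8) = 114.8 kN → gross-section yield.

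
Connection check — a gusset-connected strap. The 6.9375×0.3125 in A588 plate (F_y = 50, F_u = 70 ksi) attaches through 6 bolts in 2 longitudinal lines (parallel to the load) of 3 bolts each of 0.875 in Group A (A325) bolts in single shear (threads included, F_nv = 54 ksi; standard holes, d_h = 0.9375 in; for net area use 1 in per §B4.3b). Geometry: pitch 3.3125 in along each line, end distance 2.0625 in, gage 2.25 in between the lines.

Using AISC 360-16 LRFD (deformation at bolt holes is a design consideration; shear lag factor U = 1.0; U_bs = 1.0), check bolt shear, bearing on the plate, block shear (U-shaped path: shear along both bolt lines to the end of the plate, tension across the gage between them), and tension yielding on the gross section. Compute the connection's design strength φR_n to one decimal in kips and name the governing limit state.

97.6 kips (gross-section yield governs)

Bolt shear: A_b = π(0.875)²/4 = 0.60132 in². φR_n = 0.75 × 54 × 0.60132 × 6 × 1 = 146.1 kips.
Bearing (0.3125 in plate, F_u = 70 ksi): end bolts L_c = 2.0625 − 0.9375/2 = 1.59375, R_n = min(1.2×1.59375×0.3125×70, 2.4×0.875×0.3125×70) = 41.836 kips/bolt; interior L_c = 3.3125 − 0.9375 = 2.375, R_n = 45.938 kips/bolt. φR_n = 0.75 × (2×41.836 + 4×45.938) = 200.6 kips.
Block shear: shear path 2×[2.0625+2×3.3125] = 2×8.6875 in, A_gv = 5.4297, A_nv = 2×(8.6875 − 2.5×1)×0.3125 = 3.8672 in²; tension across gage: (2.25 − 1×1)×0.3125 = 0.39063 in². R_n = min(0.6×70×3.8672, 0.6×50×5.4297) + 1.0×70×0.39063 = min(162.42, 162.89) + 27.344 = 189.76 kips. φR_n = 0.75 × 189.76 = 142.3 kips.
Tension yield (gross): A_g = 6.9375×0.3125 = 2.168 in². φR_n = 0.90 × 50 × 2.168 = 97.6 kips.
Governing: min(146.1, 200.6, 142.3, 97.6) = 97.6 kips → gross-section yield.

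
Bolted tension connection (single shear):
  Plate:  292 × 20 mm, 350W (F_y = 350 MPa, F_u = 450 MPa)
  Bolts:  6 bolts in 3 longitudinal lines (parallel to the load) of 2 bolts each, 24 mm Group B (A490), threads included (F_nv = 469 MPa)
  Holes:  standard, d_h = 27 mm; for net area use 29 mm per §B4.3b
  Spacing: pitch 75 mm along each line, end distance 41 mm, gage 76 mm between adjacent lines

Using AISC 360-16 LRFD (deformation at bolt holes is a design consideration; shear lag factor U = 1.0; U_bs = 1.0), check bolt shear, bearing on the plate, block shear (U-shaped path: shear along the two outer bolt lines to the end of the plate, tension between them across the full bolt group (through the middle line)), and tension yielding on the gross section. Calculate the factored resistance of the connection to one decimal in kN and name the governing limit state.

Bolt shear: A_b = π(24)²/4 = 452.39 mm². φR_n = 0.75 × 469 × 452.39 × 6 × 1 = 954.8 kN.
Bearing (20 mm plate, F_u = 450 MPa): end bolts L_c = 41 − 27/2 = 27.5, R_n = min(1.2×27.5×20×450, 2.4×24×20×450) = 297 kN/bolt; interior L_c = 75 − 27 = 48, R_n = 518.4 kN/bolt. φR_n = 0.75 × (3×297 + 3×518.4) = 1834.7 kN.
Block shear: shear path 2×[41+1×75] = 2×116 mm, A_gv = 4640, A_nv = 2×(116 − 1.5×29)×20 = 2900 mm²; tension across gage: (152 − 2×29)×20 = 1880 mm². R_n = min(0.6×450×2900, 0.6×350×4640) + 1.0×450×1880 = min(783, 974.4) + 846 = 1629 kN. φR_n = 0.75 × 1629 = 1221.8 kN.
Tension yield (gross): A_g = 292×20 = 5840 mm². φR_n = 0.90 × 350 × 5840 = 1839.6 kN.
Governing: min(954.8, 1834.7, 1221.8, 1839.6) = 954.8 kN → bolt shear.

954.8 kN (bolt shear governs)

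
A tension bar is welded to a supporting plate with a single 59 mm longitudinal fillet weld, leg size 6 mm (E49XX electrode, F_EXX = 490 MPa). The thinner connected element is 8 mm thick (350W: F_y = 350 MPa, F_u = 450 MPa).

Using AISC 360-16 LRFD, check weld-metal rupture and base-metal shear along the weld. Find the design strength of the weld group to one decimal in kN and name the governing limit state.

Weld metal: throat = 0.707×6 = 4.242 mm, L = 59 mm. φR_n = 0.75 × 0.6 × 490 × 4.242 × 59 = 55.2 kN.
Base metal shear (8 mm plate): yield φR_n = 1.0×0.6×350×8×59 = 99.1 kN; rupture φR_n = 0.75×0.6×450×8×59 = 95.6 kN; take 95.6 kN (rupture).
Governing: min(55.2, 95.6) = 55.2 kN → weld metal.

55.2 kN (weld metal governs)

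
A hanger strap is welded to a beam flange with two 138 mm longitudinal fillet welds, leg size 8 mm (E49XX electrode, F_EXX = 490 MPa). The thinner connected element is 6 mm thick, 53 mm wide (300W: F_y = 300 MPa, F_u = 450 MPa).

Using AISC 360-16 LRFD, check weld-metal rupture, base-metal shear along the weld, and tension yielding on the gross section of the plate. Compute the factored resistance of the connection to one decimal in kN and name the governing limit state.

Weld metal: throat = 0.707×8 = 5.656 mm, L = 2×138 = 276 mm. φR_n = 0.75 × 0.6 × 490 × 5.656 × 276 = 344.2 kN.
Base metal shear (6 mm plate): yield φR_n = 1.0×0.6×300×6×276 = 298.1 kN; rupture φR_n = 0.75×0.6×450×6×276 = 335.3 kN; take 298.1 kN (yield).
Tension yield (gross): A_g = 53×6 = 318 mm². φR_n = 0.90 × 300 × 318 = 85.9 kN.
Governing: min(344.2, 298.1, 85.9) = 85.9 kN → gross-section yield.

85.9 kN (gross-section yield governs)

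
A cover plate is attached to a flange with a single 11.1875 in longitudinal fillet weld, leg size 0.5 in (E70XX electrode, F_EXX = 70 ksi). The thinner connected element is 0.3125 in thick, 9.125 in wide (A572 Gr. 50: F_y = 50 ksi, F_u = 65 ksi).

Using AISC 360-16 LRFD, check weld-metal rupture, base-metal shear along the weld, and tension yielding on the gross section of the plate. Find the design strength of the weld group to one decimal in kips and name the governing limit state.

Weld metal: throat = 0.707×0.5 = 0.3535 in, L = 11.1875 in. φR_n = 0.75 × 0.6 × 70 × 0.3535 × 11.1875 = 124.6 kips.
Base metal shear (0.3125 in plate): yield φR_n = 1.0×0.6×50×0.3125×11.1875 = 104.9 kips; rupture φR_n = 0.75×0.6×65×0.3125×11.1875 = 102.3 kips; take 102.3 kips (rupture).
Tension yield (gross): A_g = 9.125×0.3125 = 2.8516 in². φR_n = 0.90 × 50 × 2.8516 = 128.3 kips.
Governing: min(124.6, 102.3, 128.3) = 102.3 kips → base-metal shear.

102.3 kips (base-metal shear governs)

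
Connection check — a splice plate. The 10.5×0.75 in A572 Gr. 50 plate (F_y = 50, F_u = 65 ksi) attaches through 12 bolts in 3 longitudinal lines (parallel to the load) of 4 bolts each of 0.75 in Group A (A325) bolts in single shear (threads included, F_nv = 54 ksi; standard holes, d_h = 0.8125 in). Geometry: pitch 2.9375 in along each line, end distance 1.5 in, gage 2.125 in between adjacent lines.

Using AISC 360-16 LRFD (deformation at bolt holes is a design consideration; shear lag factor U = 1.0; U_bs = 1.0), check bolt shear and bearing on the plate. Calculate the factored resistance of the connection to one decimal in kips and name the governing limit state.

Bolt shear: A_b = π(0.75)²/4 = 0.44179 in². φR_n = 0.75 × 54 × 0.44179 × 12 × 1 = 214.7 kips.
Bearing (0.75 in plate, F_u = 65 ksi): end bolts L_c = 1.5 − 0.8125/2 = 1.09375, R_n = min(1.2×1.09375×0.75×65, 2.4×0.75×0.75×65) = 63.984 kips/bolt; interior L_c = 2.9375 − 0.8125 = 2.125, R_n = 87.75 kips/bolt. φR_n = 0.75 × (3×63.984 + 9×87.75) = 736.3 kips.
Governing: min(214.7, 736.3) = 214.7 kips → bolt shear.

214.7 kips (bolt shear governs)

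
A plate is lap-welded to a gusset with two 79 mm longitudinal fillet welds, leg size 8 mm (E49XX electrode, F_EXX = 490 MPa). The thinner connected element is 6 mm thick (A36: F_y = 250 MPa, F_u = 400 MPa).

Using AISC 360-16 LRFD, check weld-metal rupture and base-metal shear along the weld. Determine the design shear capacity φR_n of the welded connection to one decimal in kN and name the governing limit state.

Weld metal: throat = 0.707×8 = 5.656 mm, L = 2×79 = 158 mm. φR_n = 0.75 × 0.6 × 490 × 5.656 × 158 = 197.0 kN.
Base metal shear (6 mm plate): yield φR_n = 1.0×0.6×250×6×158 = 142.2 kN; rupture φR_n = 0.75×0.6×400×6×158 = 170.6 kN; take 142.2 kN (yield).
Governing: min(197.0, 142.2) = 142.2 kN → base-metal shear.

142.2 kN (base-metal shear governs)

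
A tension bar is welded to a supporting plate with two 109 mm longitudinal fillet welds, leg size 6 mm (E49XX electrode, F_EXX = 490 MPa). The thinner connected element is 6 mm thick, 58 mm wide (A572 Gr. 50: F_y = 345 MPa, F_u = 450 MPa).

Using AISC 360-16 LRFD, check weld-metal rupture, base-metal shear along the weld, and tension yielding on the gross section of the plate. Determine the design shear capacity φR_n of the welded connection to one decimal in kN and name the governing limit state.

Weld metal: throat = 0.707×6 = 4.242 mm, L = 2×109 = 218 mm. φR_n = 0.75 × 0.6 × 490 × 4.242 × 218 = 203.9 kN.
Base metal shear (6 mm plate): yield φR_n = 1.0×0.6×345×6×218 = 270.8 kN; rupture φR_n = 0.75×0.6×450×6×218 = 264.9 kN; take 264.9 kN (rupture).
Tension yield (gross): A_g = 58×6 = 348 mm². φR_n = 0.90 × 345 × 348 = 108.1 kN.
Governing: min(203.9, 264.9, 108.1) = 108.1 kN → gross-section yield.

108.1 kN (gross-section yield governs)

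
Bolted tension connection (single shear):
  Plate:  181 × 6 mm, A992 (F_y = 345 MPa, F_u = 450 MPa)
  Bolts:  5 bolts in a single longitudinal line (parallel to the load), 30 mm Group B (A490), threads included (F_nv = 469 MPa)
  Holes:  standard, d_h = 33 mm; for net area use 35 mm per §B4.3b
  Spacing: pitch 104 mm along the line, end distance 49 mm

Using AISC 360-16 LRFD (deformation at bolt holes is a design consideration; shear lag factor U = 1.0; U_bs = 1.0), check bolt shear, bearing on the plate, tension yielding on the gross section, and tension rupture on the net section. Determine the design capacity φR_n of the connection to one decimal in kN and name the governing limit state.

Bolt shear: A_b = π(30)²/4 = 706.86 mm². φR_n = 0.75 × 469 × 706.86 × 5 × 1 = 1243.2 kN.
Bearing (6 mm plate, F_u = 450 MPa): end bolts L_c = 49 − 33/2 = 32.5, R_n = min(1.2×32.5×6×450, 2.4×30×6×450) = 105.3 kN/bolt; interior L_c = 104 − 33 = 71, R_n = 194.4 kN/bolt. φR_n = 0.75 × (1×105.3 + 4×194.4) = 662.2 kN.
Tension yield (gross): A_g = 181×6 = 1086 mm². φR_n = 0.90 × 345 × 1086 = 337.2 kN.
Tension rupture (net): A_n = (181 − 1×35)×6 = 876 mm² (U = 1.0, A_e = A_n). φR_n = 0.75 × 450 × 876 = 295.7 kN.
Governing: min(1243.2, 662.2, 337.2, 295.7) = 295.7 kN → net-section rupture.

295.7 kN (net-section rupture governs)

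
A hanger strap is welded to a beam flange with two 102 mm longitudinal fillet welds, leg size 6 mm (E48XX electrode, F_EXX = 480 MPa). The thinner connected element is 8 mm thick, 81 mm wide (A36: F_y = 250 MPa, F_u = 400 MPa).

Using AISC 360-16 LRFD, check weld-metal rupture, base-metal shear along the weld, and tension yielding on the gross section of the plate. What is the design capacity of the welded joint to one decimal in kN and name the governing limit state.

145.8 kN (gross-section yield governs)

Weld metal: throat = 0.707×6 = 4.242 mm, L = 2×102 = 204 mm. φR_n = 0.75 × 0.6 × 480 × 4.242 × 204 = 186.9 kN.
Base metal shear (8 mm plate): yield φR_n = 1.0×0.6×250×8×204 = 244.8 kN; rupture φR_n = 0.75×0.6×400×8×204 = 293.8 kN; take 244.8 kN (yield).
Tension yield (gross): A_g = 81×8 = 648 mm². φR_n = 0.90 × 250 × 648 = 145.8 kN.
Governing: min(186.9, 244.8, 145.8) = 145.8 kN → gross-section yield.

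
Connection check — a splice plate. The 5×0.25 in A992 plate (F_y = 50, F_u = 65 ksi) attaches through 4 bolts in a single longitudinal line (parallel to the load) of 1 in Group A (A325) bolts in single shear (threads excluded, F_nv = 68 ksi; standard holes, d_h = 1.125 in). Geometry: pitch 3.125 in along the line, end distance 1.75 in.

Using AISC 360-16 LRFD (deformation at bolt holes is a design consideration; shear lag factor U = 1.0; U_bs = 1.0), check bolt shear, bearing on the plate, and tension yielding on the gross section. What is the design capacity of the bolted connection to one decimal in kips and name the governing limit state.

Bolt shear: A_b = π(1)²/4 = 0.7854 in². φR_n = 0.75 × 68 × 0.7854 × 4 × 1 = 160.2 kips.
Bearing (0.25 in plate, F_u = 65 ksi): end bolts L_c = 1.75 − 1.125/2 = 1.1875, R_n = min(1.2×1.1875×0.25×65, 2.4×1×0.25×65) = 23.156 kips/bolt; interior L_c = 3.125 − 1.125 = 2, R_n = 39 kips/bolt. φR_n = 0.75 × (1×23.156 + 3×39) = 105.1 kips.
Tension yield (gross): A_g = 5×0.25 = 1.25 in². φR_n = 0.90 × 50 × 1.25 = 56.3 kips.
Governing: min(160.2, 105.1, 56.3) = 56.3 kips → gross-section yield.

56.3 kips (gross-section yield governs)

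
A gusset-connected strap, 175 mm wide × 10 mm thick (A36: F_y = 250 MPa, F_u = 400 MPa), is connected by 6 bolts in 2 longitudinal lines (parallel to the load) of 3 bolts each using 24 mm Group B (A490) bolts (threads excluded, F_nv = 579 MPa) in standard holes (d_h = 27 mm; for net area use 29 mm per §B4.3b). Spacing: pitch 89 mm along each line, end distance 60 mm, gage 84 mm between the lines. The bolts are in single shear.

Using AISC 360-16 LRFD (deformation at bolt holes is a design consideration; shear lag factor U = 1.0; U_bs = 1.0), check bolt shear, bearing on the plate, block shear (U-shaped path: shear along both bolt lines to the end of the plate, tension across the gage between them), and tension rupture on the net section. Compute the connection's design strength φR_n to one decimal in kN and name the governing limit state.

Bolt shear: A_b = π(24)²/4 = 452.39 mm². φR_n = 0.75 × 579 × 452.39 × 6 × 1 = 1178.7 kN.
Bearing (10 mm plate, F_u = 400 MPa): end bolts L_c = 60 − 27/2 = 46.5, R_n = min(1.2×46.5×10×400, 2.4×24×10×400) = 223.2 kN/bolt; interior L_c = 89 − 27 = 62, R_n = 230.4 kN/bolt. φR_n = 0.75 × (2×223.2 + 4×230.4) = 1026.0 kN.
Block shear: shear path 2×[60+2×89] = 2×238 mm, A_gv = 4760, A_nv = 2×(238 − 2.5×29)×10 = 3310 mm²; tension across gage: (84 − 1×29)×10 = 550 mm². R_n = min(0.6×400×3310, 0.6×250×4760) + 1.0×400×550 = min(794.4, 714) + 220 = 934 kN. φR_n = 0.75 × 934 = 700.5 kN.
Tension rupture (net): A_n = (175 − 2×29)×10 = 1170 mm² (U = 1.0, A_e = A_n). φR_n = 0.75 × 400 × 1170 = 351.0 kN.
Governing: min(1178.7, 1026.0, 700.5, 351.0) = 351.0 kN → net-section rupture.

351.0 kN (net-section rupture governs)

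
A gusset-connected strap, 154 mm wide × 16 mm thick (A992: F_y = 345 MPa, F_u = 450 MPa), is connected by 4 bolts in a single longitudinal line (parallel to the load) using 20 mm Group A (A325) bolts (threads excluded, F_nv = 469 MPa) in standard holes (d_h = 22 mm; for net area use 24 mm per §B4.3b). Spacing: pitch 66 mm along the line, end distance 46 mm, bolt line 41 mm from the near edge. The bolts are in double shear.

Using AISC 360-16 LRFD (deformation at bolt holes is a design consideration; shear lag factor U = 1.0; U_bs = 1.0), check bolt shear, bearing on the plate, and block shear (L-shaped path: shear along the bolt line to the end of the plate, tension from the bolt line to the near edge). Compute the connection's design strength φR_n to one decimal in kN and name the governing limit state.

Bolt shear: A_b = π(20)²/4 = 314.16 mm². φR_n = 0.75 × 469 × 314.16 × 4 × 2 = 884.0 kN.
Bearing (16 mm plate, F_u = 450 MPa): end bolts L_c = 46 − 22/2 = 35, R_n = min(1.2×35×16×450, 2.4×20×16×450) = 302.4 kN/bolt; interior L_c = 66 − 22 = 44, R_n = 345.6 kN/bolt. φR_n = 0.75 × (1×302.4 + 3×345.6) = 1004.4 kN.
Block shear: shear path 1×[46+3×66] = 1×244 mm, A_gv = 3904, A_nv = 1×(244 − 3.5×24)×16 = 2560 mm²; tension to near edge: (41 − 0.5×24)×16 = 464 mm². R_n = min(0.6×450×2560, 0.6×345×3904) + 1.0×450×464 = min(691.2, 808.13) + 208.8 = 900 kN. φR_n = 0.75 × 900 = 675.0 kN.
Governing: min(884.0, 1004.4, 675.0) = 675.0 kN → block shear.

675.0 kN (block shear governs)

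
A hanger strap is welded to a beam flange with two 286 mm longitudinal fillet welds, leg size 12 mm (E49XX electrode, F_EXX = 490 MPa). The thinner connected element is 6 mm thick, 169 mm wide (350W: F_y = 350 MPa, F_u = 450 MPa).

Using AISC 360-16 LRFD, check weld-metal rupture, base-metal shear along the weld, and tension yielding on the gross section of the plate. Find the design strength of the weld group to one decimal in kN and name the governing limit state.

Weld metal: throat = 0.707×12 = 8.484 mm, L = 2×286 = 572 mm. φR_n = 0.75 × 0.6 × 490 × 8.484 × 572 = 1070.1 kN.
Base metal shear (6 mm plate): yield φR_n = 1.0×0.6×350×6×572 = 720.7 kN; rupture φR_n = 0.75×0.6×450×6×572 = 695.0 kN; take 695.0 kN (rupture).
Tension yield (gross): A_g = 169×6 = 1014 mm². φR_n = 0.90 × 350 × 1014 = 319.4 kN.
Governing: min(1070.1, 695.0, 319.4) = 319.4 kN → gross-section yield.

319.4 kN (gross-section yield governs)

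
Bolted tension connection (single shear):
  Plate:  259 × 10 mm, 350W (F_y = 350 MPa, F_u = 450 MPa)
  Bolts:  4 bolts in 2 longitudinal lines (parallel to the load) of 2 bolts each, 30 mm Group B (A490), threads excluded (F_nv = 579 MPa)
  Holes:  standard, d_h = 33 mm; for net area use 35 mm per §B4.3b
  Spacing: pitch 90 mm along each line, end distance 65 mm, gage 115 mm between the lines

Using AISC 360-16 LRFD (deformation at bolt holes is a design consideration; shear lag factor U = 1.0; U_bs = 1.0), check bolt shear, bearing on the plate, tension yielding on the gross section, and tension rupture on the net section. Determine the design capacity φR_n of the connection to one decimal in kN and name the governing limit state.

637.9 kN (net-section rupture governs)

Bolt shear: A_b = π(30)²/4 = 706.86 mm². φR_n = 0.75 × 579 × 706.86 × 4 × 1 = 1227.8 kN.
Bearing (10 mm plate, F_u = 450 MPa): end bolts L_c = 65 − 33/2 = 48.5, R_n = min(1.2×48.5×10×450, 2.4×30×10×450) = 261.9 kN/bolt; interior L_c = 90 − 33 = 57, R_n = 307.8 kN/bolt. φR_n = 0.75 × (2×261.9 + 2×307.8) = 854.6 kN.
Tension yield (gross): A_g = 259×10 = 2590 mm². φR_n = 0.90 × 350 × 2590 = 815.9 kN.
Tension rupture (net): A_n = (259 − 2×35)×10 = 1890 mm² (U = 1.0, A_e = A_n). φR_n = 0.75 × 450 × 1890 = 637.9 kN.
Governing: min(1227.8, 854.6, 815.9, 637.9) = 637.9 kN → net-section rupture.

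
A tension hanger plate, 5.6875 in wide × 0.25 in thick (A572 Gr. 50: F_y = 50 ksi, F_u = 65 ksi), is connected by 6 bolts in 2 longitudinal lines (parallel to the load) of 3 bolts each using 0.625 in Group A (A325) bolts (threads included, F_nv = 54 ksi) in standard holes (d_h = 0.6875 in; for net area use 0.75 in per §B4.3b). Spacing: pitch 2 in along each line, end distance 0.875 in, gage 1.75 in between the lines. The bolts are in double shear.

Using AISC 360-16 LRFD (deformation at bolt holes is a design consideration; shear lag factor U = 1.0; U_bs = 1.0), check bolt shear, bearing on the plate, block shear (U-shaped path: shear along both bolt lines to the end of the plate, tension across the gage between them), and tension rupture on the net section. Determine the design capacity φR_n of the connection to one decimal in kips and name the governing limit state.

Bolt shear: A_b = π(0.625)²/4 = 0.3068 in². φR_n = 0.75 × 54 × 0.3068 × 6 × 2 = 149.1 kips.
Bearing (0.25 in plate, F_u = 65 ksi): end bolts L_c = 0.875 − 0.6875/2 = 0.53125, R_n = min(1.2×0.53125×0.25×65, 2.4×0.625×0.25×65) = 10.359 kips/bolt; interior L_c = 2 − 0.6875 = 1.3125, R_n = 24.375 kips/bolt. φR_n = 0.75 × (2×10.359 + 4×24.375) = 88.7 kips.
Block shear: shear path 2×[0.875+2×2] = 2×4.875 in, A_gv = 2.4375, A_nv = 2×(4.875 − 2.5×0.75)×0.25 = 1.5 in²; tension across gage: (1.75 − 1×0.75)×0.25 = 0.25 in². R_n = min(0.6×65×1.5, 0.6×50×2.4375) + 1.0×65×0.25 = min(58.5, 73.125) + 16.25 = 74.75 kips. φR_n = 0.75 × 74.75 = 56.1 kips.
Tension rupture (net): A_n = (5.6875 − 2×0.75)×0.25 = 1.0469 in² (U = 1.0, A_e = A_n). φR_n = 0.75 × 65 × 1.0469 = 51.0 kips.
Governing: min(149.1, 88.7, 56.1, 51.0) = 51.0 kips → net-section rupture.

51.0 kips (net-section rupture governs)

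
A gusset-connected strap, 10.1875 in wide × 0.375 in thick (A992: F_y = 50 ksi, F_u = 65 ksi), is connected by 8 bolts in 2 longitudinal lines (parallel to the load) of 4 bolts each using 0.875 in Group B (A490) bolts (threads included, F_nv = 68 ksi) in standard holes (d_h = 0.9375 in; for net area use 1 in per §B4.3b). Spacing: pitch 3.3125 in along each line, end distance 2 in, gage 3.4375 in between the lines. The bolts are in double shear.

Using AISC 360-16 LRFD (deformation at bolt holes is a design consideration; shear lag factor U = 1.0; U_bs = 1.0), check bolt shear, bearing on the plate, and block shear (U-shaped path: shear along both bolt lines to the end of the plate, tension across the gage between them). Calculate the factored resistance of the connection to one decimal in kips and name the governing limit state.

Bolt shear: A_b = π(0.875)²/4 = 0.60132 in². φR_n = 0.75 × 68 × 0.60132 × 8 × 2 = 490.7 kips.
Bearing (0.375 in plate, F_u = 65 ksi): end bolts L_c = 2 − 0.9375/2 = 1.53125, R_n = min(1.2×1.53125×0.375×65, 2.4×0.875×0.375×65) = 44.789 kips/bolt; interior L_c = 3.3125 − 0.9375 = 2.375, R_n = 51.188 kips/bolt. φR_n = 0.75 × (2×44.789 + 6×51.188) = 297.5 kips.
Block shear: shear path 2×[2+3×3.3125] = 2×11.9375 in, A_gv = 8.9531, A_nv = 2×(11.9375 − 3.5×1)×0.375 = 6.3281 in²; tension across gage: (3.4375 − 1×1)×0.375 = 0.91406 in². R_n = min(0.6×65×6.3281, 0.6×50×8.9531) + 1.0×65×0.91406 = min(246.8, 268.59) + 59.414 = 306.21 kips. φR_n = 0.75 × 306.21 = 229.7 kips.
Governing: min(490.7, 297.5, 229.7) = 229.7 kips → block shear.

229.7 kips (block shear governs)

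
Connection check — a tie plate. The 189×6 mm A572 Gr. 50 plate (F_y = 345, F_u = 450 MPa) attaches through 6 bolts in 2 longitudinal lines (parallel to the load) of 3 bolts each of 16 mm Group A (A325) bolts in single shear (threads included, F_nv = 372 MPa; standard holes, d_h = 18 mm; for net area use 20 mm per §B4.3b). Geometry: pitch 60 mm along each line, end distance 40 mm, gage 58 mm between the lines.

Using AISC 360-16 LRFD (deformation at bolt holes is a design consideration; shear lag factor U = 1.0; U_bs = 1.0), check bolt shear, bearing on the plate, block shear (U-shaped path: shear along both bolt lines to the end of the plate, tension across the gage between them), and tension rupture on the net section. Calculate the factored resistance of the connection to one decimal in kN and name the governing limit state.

Bolt shear: A_b = π(16)²/4 = 201.06 mm². φR_n = 0.75 × 372 × 201.06 × 6 × 1 = 336.6 kN.
Bearing (6 mm plate, F_u = 450 MPa): end bolts L_c = 40 − 18/2 = 31, R_n = min(1.2×31×6×450, 2.4×16×6×450) = 100.44 kN/bolt; interior L_c = 60 − 18 = 42, R_n = 103.68 kN/bolt. φR_n = 0.75 × (2×100.44 + 4×103.68) = 461.7 kN.
Block shear: shear path 2×[40+2×60] = 2×160 mm, A_gv = 1920, A_nv = 2×(160 − 2.5×20)×6 = 1320 mm²; tension across gage: (58 − 1×20)×6 = 228 mm². R_n = min(0.6×450×1320, 0.6×345×1920) + 1.0×450×228 = min(356.4, 397.44) + 102.6 = 459 kN. φR_n = 0.75 × 459 = 344.3 kN.
Tension rupture (net): A_n = (189 − 2×20)×6 = 894 mm² (U = 1.0, A_e = A_n). φR_n = 0.75 × 450 × 894 = 301.7 kN.
Governing: min(336.6, 461.7, 344.3, 301.7) = 301.7 kN → net-section rupture.

301.7 kN (net-section rupture governs)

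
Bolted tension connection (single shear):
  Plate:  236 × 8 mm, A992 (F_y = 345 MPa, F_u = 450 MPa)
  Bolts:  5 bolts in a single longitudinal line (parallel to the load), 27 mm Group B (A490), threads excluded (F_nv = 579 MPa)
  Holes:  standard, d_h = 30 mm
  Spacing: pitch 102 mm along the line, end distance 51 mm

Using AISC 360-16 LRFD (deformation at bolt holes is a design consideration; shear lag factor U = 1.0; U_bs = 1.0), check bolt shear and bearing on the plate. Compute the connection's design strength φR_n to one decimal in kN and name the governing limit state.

Bolt shear: A_b = π(27)²/4 = 572.56 mm². φR_n = 0.75 × 579 × 572.56 × 5 × 1 = 1243.2 kN.
Bearing (8 mm plate, F_u = 450 MPa): end bolts L_c = 51 − 30/2 = 36, R_n = min(1.2×36×8×450, 2.4×27×8×450) = 155.52 kN/bolt; interior L_c = 102 − 30 = 72, R_n = 233.28 kN/bolt. φR_n = 0.75 × (1×155.52 + 4×233.28) = 816.5 kN.
Governing: min(1243.2, 816.5) = 816.5 kN → bearing.

816.5 kN (bearing governs)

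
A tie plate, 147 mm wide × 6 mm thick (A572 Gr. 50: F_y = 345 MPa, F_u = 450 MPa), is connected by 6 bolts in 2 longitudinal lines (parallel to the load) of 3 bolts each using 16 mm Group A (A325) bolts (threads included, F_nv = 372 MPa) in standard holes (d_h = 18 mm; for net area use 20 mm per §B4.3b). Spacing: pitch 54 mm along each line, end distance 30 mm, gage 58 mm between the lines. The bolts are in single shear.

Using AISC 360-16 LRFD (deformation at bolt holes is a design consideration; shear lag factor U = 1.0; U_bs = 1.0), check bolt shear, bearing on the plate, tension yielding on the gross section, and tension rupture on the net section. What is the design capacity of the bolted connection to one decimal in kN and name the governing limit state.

216.7 kN (net-section rupture governs)

Bolt shear: A_b = π(16)²/4 = 201.06 mm². φR_n = 0.75 × 372 × 201.06 × 6 × 1 = 336.6 kN.
Bearing (6 mm plate, F_u = 450 MPa): end bolts L_c = 30 − 18/2 = 21, R_n = min(1.2×21×6×450, 2.4×16×6×450) = 68.04 kN/bolt; interior L_c = 54 − 18 = 36, R_n = 103.68 kN/bolt. φR_n = 0.75 × (2×68.04 + 4×103.68) = 413.1 kN.
Tension yield (gross): A_g = 147×6 = 882 mm². φR_n = 0.90 × 345 × 882 = 273.9 kN.
Tension rupture (net): A_n = (147 − 2×20)×6 = 642 mm² (U = 1.0, A_e = A_n). φR_n = 0.75 × 450 × 642 = 216.7 kN.
Governing: min(336.6, 413.1, 273.9, 216.7) = 216.7 kN → net-section rupture.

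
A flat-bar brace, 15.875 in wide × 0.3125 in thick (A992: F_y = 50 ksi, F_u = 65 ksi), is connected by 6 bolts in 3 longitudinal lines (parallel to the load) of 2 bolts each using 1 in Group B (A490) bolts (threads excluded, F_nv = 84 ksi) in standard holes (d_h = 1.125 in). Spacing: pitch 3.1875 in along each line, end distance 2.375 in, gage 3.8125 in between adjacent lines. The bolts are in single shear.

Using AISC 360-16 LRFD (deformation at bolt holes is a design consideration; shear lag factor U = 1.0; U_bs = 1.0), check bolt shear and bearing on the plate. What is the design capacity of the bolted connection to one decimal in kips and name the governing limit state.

209.1 kips (bearing governs)

Bolt shear: A_b = π(1)²/4 = 0.7854 in². φR_n = 0.75 × 84 × 0.7854 × 6 × 1 = 296.9 kips.
Bearing (0.3125 in plate, F_u = 65 ksi): end bolts L_c = 2.375 − 1.125/2 = 1.8125, R_n = min(1.2×1.8125×0.3125×65, 2.4×1×0.3125×65) = 44.18 kips/bolt; interior L_c = 3.1875 − 1.125 = 2.0625, R_n = 48.75 kips/bolt. φR_n = 0.75 × (3×44.18 + 3×48.75) = 209.1 kips.
Governing: min(296.9, 209.1) = 209.1 kips → bearing.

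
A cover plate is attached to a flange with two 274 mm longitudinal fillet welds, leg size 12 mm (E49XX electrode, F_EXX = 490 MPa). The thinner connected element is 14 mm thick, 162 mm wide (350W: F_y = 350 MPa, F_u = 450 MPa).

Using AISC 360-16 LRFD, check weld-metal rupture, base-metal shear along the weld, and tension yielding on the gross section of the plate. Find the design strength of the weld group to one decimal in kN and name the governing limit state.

Weld metal: throat = 0.707×12 = 8.484 mm, L = 2×274 = 548 mm. φR_n = 0.75 × 0.6 × 490 × 8.484 × 548 = 1025.2 kN.
Base metal shear (14 mm plate): yield φR_n = 1.0×0.6×350×14×548 = 1611.1 kN; rupture φR_n = 0.75×0.6×450×14×548 = 1553.6 kN; take 1553.6 kN (rupture).
Tension yield (gross): A_g = 162×14 = 2268 mm². φR_n = 0.90 × 350 × 2268 = 714.4 kN.
Governing: min(1025.2, 1553.6, 714.4) = 714.4 kN → gross-section yield.

714.4 kN (gross-section yield governs)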